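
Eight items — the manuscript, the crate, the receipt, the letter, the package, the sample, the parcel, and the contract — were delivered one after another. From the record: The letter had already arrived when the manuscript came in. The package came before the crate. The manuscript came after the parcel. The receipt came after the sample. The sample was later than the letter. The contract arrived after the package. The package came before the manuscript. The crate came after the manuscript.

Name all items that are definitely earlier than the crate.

the letter, the manuscript, the package, the parcel

Directly stated before the crate: the manuscript and the package.
The letter reaches the crate via the letter → the manuscript → the crate.
The parcel reaches the crate via the parcel → the manuscript → the crate.
No chain forces the contract (or any of the others) ahead of the crate.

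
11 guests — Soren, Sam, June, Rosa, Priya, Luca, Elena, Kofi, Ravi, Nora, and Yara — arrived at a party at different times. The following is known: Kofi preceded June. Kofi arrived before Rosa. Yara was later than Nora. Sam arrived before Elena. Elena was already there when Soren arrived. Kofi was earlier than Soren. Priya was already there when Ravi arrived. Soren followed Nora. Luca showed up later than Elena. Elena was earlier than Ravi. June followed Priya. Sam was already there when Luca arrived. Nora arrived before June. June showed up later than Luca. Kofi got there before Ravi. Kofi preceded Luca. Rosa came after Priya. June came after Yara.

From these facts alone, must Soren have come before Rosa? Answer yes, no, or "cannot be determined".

cannot be determined

No chain of stated constraints runs from Soren to Rosa, and none runs from Rosa to Soren either.
So the relative order of Soren and Rosa is not fixed by the given facts.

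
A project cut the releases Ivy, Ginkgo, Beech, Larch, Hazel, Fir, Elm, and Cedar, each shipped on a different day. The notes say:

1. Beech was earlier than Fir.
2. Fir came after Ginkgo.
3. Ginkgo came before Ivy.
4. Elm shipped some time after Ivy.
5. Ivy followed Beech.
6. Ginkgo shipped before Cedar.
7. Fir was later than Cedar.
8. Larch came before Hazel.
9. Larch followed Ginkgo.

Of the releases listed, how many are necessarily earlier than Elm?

3

Directly stated before Elm: Ivy.
Beech reaches Elm via Beech → Ivy → Elm.
Ginkgo reaches Elm via Ginkgo → Ivy → Elm.
No chain forces Larch (or any of the others) ahead of Elm.
That's Beech, Ginkgo, and Ivy — 3 in all.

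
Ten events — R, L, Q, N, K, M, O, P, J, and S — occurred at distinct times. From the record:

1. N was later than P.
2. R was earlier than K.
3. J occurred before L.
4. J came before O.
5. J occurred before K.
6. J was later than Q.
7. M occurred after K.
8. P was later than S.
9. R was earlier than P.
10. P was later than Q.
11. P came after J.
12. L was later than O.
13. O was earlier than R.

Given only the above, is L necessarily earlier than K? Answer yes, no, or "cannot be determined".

No chain of stated constraints runs from L to K, and none runs from K to L either.
So the relative order of L and K is not fixed by the given facts.

cannot be determined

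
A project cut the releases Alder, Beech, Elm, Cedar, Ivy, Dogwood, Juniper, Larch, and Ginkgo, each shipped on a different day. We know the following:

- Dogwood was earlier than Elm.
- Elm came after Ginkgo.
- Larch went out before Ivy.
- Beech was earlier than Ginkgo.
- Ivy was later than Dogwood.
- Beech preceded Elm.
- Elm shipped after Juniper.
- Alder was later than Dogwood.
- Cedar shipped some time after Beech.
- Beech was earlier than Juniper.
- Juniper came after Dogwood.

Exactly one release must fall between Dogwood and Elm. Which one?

Tracing the constraints gives Dogwood → Juniper → Elm, so Juniper sits after Dogwood and before Elm.
No other release is forced both after Dogwood and before Elm.

Juniper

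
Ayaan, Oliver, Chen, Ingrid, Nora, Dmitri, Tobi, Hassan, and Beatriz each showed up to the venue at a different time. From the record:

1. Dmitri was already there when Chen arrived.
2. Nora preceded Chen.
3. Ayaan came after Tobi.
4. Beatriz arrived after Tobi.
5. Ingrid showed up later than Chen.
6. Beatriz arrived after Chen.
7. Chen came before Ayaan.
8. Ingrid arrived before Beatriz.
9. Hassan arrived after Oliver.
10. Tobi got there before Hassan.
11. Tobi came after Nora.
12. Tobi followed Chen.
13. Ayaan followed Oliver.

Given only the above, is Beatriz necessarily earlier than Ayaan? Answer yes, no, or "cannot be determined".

No chain of stated constraints runs from Beatriz to Ayaan, and none runs from Ayaan to Beatriz either.
So the relative order of Beatriz and Ayaan is not fixed by the given facts.

cannot be determined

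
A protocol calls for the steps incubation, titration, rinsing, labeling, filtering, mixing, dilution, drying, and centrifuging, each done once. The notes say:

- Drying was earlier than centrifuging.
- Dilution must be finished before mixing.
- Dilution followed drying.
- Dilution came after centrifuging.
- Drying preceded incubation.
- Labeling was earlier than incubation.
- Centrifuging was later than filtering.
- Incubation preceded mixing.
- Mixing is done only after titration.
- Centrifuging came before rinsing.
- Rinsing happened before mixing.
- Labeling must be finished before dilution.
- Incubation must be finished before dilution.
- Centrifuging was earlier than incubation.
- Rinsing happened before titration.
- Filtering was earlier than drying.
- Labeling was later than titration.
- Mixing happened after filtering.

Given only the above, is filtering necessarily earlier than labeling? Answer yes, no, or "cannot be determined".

yes

Chain the constraints: filtering → centrifuging → rinsing → titration → labeling. Each link is directly stated, so filtering comes before labeling.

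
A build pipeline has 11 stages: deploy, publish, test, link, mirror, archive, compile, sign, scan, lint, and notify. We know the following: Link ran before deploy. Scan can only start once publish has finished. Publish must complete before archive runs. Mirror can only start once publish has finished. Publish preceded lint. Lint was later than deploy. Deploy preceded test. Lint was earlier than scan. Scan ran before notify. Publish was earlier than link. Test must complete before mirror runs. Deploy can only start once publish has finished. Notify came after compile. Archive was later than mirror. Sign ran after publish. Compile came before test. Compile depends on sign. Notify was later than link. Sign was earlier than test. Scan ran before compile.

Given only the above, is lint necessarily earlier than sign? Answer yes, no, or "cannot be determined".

No chain of stated constraints runs from lint to sign, and none runs from sign to lint either.
So the relative order of lint and sign is not fixed by the given facts.

cannot be determined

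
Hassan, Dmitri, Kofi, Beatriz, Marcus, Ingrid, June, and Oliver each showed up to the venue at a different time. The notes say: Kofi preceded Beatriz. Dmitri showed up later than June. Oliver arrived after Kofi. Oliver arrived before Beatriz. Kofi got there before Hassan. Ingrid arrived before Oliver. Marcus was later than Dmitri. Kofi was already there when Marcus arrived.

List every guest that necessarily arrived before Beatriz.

Directly stated before Beatriz: Kofi and Oliver.
Ingrid reaches Beatriz via Ingrid → Oliver → Beatriz.

Ingrid, Kofi, Oliver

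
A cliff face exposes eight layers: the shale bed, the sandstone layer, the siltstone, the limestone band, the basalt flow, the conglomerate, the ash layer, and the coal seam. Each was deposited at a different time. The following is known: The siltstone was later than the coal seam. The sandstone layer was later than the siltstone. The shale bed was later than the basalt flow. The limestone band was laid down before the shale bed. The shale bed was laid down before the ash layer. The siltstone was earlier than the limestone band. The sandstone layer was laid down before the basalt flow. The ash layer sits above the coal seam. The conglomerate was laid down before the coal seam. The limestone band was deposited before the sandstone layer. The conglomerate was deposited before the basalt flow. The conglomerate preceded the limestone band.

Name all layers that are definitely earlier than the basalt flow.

Directly stated before the basalt flow: the conglomerate and the sandstone layer.
The coal seam reaches the basalt flow via the coal seam → the siltstone → the sandstone layer → the basalt flow.
The limestone band reaches the basalt flow via the limestone band → the sandstone layer → the basalt flow.
The siltstone reaches the basalt flow via the siltstone → the sandstone layer → the basalt flow.
No chain forces the ash layer (or any of the others) ahead of the basalt flow.

the coal seam, the conglomerate, the limestone band, the sandstone layer, the siltstone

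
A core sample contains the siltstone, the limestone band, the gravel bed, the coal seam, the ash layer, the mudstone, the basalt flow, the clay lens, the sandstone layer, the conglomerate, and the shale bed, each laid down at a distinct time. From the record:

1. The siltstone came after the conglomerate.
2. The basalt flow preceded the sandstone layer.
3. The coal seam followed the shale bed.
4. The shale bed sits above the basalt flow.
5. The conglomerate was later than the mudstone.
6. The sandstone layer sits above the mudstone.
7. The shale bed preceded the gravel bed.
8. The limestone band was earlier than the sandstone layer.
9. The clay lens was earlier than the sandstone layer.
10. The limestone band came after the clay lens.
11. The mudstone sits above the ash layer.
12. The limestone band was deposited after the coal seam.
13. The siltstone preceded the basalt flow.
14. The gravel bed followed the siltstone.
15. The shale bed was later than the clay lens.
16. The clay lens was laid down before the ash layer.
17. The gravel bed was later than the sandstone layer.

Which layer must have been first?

the clay lens

The clay lens has a chain of constraints placing it before every other layer, so the clay lens must be first.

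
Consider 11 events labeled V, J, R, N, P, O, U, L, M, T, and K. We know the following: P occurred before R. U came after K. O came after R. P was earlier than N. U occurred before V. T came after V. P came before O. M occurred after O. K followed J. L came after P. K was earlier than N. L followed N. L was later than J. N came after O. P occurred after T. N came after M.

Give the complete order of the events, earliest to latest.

The constraints fix every adjacent pair, so only one ordering works:
J → K → U → V → T → P → R → O → M → N → L.

J, K, U, V, T, P, R, O, M, N, L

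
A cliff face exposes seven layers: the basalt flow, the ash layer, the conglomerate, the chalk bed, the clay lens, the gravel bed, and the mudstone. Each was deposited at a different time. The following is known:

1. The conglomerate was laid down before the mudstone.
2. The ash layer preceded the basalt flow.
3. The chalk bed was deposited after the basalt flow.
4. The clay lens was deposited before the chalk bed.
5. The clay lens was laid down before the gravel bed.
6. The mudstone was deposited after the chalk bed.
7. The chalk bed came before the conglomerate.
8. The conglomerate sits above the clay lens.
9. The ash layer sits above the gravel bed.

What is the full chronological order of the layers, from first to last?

the clay lens, the gravel bed, the ash layer, the basalt flow, the chalk bed, the conglomerate, the mudstone

The constraints fix every adjacent pair, so only one ordering works:
the clay lens → the gravel bed → the ash layer → the basalt flow → the chalk bed → the conglomerate → the mudstone.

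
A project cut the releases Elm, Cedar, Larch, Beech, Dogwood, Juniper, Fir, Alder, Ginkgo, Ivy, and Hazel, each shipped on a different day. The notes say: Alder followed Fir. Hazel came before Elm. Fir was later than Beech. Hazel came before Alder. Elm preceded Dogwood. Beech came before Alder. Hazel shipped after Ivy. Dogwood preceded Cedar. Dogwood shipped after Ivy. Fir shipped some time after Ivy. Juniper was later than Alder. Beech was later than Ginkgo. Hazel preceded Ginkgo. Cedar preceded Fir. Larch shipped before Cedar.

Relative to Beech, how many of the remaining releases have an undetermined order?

4

Forced before Beech: Ginkgo, Hazel, and Ivy; forced after Beech: Alder, Fir, and Juniper.
That leaves Cedar, Dogwood, Elm, and Larch with no forced order relative to Beech — 4.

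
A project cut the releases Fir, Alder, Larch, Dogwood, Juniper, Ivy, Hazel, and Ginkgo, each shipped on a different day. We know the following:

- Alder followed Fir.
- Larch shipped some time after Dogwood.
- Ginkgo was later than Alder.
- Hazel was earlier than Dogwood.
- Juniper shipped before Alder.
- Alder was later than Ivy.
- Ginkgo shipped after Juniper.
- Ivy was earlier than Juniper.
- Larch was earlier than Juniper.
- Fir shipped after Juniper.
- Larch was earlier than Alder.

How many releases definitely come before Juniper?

4

Directly stated before Juniper: Ivy and Larch.
Dogwood reaches Juniper via Dogwood → Larch → Juniper.
Hazel reaches Juniper via Hazel → Dogwood → Larch → Juniper.
No chain forces Ginkgo (or any of the others) ahead of Juniper.
That's Dogwood, Hazel, Ivy, and Larch — 4 in all.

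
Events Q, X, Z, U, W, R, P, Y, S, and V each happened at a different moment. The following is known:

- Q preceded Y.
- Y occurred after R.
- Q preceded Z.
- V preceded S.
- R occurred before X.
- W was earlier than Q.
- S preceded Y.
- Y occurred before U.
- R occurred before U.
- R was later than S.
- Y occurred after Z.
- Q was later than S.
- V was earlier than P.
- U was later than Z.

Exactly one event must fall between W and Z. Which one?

Q

Tracing the constraints gives W → Q → Z, so Q sits after W and before Z.
No other event is forced both after W and before Z.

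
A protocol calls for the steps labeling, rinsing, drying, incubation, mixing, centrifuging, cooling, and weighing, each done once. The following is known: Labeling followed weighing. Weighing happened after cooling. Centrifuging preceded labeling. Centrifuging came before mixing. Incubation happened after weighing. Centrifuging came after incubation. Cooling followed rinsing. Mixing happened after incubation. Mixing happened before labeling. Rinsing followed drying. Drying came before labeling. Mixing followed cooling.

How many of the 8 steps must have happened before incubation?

Directly stated before incubation: weighing.
Cooling reaches incubation via cooling → weighing → incubation.
Drying reaches incubation via drying → rinsing → cooling → weighing → incubation.
Rinsing reaches incubation via rinsing → cooling → weighing → incubation.
No chain forces mixing (or any of the others) ahead of incubation.
That's cooling, drying, rinsing, and weighing — 4 in all.

4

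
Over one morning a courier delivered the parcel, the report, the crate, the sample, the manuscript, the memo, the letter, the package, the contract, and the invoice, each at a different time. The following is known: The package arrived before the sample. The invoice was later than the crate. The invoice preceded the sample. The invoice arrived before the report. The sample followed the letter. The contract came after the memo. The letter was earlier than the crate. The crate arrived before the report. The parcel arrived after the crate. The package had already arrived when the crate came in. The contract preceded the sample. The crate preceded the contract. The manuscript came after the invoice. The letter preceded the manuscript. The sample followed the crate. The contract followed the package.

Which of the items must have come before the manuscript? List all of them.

Directly stated before the manuscript: the invoice and the letter.
The crate reaches the manuscript via the crate → the invoice → the manuscript.
The package reaches the manuscript via the package → the crate → the invoice → the manuscript.
No chain forces the parcel (or any of the others) ahead of the manuscript.

the crate, the invoice, the letter, the package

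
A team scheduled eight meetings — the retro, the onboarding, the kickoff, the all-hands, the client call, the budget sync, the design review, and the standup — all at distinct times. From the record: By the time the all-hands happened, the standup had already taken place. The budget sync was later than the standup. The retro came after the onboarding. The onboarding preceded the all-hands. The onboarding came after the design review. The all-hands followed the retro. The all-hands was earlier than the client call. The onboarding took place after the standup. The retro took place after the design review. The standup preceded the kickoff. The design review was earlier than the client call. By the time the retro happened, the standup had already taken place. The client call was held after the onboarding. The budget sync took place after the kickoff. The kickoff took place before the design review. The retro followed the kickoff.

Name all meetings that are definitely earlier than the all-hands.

Directly stated before the all-hands: the onboarding, the retro, and the standup.
The design review reaches the all-hands via the design review → the onboarding → the all-hands.
The kickoff reaches the all-hands via the kickoff → the retro → the all-hands.

the design review, the kickoff, the onboarding, the retro, the standup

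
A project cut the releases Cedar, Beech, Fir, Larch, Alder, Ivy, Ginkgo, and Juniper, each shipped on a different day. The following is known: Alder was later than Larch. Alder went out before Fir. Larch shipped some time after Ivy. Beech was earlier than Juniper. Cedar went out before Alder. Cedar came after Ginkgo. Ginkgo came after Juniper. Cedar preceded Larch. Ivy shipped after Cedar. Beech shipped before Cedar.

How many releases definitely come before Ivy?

4

Directly stated before Ivy: Cedar.
Beech reaches Ivy via Beech → Cedar → Ivy.
Ginkgo reaches Ivy via Ginkgo → Cedar → Ivy.
Juniper reaches Ivy via Juniper → Ginkgo → Cedar → Ivy.
No chain forces Larch (or any of the others) ahead of Ivy.
That's Beech, Cedar, Ginkgo, and Juniper — 4 in all.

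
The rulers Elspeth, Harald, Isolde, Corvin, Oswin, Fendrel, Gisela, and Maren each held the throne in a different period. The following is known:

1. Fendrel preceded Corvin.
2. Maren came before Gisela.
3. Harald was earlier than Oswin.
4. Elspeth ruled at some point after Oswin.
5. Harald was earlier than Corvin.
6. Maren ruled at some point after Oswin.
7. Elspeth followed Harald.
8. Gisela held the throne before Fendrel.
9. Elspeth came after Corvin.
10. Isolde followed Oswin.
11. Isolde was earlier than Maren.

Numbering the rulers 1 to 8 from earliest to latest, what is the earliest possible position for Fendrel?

6

Gisela, Harald, Isolde, Maren, and Oswin must all come before Fendrel — 5 forced predecessors.
Nothing else is forced ahead of Fendrel, so their earliest slot is position 5 + 1 = 6.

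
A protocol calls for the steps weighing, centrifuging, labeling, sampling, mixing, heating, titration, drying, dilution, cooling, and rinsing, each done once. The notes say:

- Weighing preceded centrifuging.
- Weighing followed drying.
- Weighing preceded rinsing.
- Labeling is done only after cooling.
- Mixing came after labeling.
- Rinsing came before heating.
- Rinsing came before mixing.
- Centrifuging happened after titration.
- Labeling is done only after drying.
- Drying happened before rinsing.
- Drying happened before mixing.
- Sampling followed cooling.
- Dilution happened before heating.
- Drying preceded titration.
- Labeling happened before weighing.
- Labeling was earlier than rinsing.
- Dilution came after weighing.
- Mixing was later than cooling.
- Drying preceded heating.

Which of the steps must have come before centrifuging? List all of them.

cooling, drying, labeling, titration, weighing

Directly stated before centrifuging: titration and weighing.
Cooling reaches centrifuging via cooling → labeling → weighing → centrifuging.
Drying reaches centrifuging via drying → weighing → centrifuging.
Labeling reaches centrifuging via labeling → weighing → centrifuging.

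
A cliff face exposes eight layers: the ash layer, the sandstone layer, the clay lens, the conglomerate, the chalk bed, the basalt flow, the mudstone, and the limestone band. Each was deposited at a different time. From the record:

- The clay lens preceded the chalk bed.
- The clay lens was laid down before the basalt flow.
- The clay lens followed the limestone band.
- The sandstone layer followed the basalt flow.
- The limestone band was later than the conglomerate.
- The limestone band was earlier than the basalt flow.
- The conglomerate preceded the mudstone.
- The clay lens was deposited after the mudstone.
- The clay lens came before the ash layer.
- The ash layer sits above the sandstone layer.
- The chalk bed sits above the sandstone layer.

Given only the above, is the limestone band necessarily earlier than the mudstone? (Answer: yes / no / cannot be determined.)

cannot be determined

No chain of stated constraints runs from the limestone band to the mudstone, and none runs from the mudstone to the limestone band either.
So the relative order of the limestone band and the mudstone is not fixed by the given facts.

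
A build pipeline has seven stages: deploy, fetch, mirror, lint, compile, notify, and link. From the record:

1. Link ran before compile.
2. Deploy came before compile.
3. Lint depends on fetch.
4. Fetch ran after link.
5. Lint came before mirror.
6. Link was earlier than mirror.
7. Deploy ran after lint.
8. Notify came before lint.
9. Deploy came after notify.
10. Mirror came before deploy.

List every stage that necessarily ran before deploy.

fetch, link, lint, mirror, notify

Directly stated before deploy: lint, mirror, and notify.
Fetch reaches deploy via fetch → lint → deploy.
Link reaches deploy via link → mirror → deploy.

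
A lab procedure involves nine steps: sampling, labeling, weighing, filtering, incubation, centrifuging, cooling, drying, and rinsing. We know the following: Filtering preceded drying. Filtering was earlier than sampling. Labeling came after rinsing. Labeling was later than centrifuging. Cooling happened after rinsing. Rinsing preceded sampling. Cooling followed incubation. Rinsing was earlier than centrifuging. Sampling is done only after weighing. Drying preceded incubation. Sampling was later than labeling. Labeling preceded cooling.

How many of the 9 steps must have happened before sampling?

Directly stated before sampling: filtering, labeling, rinsing, and weighing.
Centrifuging reaches sampling via centrifuging → labeling → sampling.
That's centrifuging, filtering, labeling, rinsing, and weighing — 5 in all.

5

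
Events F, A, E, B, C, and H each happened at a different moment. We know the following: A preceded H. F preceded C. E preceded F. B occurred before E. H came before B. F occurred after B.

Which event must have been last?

Every other event has a chain of constraints placing it before C, so C is last.

C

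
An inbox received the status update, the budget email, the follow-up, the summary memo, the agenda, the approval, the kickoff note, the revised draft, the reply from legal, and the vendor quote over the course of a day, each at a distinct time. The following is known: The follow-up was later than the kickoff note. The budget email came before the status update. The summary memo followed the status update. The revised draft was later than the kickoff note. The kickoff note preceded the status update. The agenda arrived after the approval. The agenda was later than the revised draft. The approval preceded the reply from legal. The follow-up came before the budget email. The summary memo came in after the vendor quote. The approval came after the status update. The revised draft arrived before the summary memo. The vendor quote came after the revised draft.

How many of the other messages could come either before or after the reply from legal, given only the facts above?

Forced before the reply from legal: the approval, the budget email, the follow-up, the kickoff note, and the status update.
That leaves the agenda, the revised draft, the summary memo, and the vendor quote with no forced order relative to the reply from legal — 4.

4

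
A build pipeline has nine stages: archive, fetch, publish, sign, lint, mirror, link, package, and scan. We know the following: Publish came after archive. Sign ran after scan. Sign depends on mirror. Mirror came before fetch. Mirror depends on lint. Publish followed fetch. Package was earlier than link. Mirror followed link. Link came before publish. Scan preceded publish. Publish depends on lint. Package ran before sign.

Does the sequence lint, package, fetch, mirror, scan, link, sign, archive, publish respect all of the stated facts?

no

The constraints require mirror before fetch, but in the proposed sequence fetch appears ahead of mirror. That one violation is enough.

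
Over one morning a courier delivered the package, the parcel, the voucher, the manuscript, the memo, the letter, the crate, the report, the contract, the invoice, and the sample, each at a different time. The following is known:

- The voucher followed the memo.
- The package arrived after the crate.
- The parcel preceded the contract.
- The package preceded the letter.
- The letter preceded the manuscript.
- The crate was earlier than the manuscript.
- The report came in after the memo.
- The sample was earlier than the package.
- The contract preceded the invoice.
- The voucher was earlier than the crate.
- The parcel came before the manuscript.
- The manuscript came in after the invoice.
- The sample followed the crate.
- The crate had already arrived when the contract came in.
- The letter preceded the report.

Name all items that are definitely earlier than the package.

the crate, the memo, the sample, the voucher

Directly stated before the package: the crate and the sample.
The memo reaches the package via the memo → the voucher → the crate → the package.
The voucher reaches the package via the voucher → the crate → the package.
No chain forces the invoice (or any of the others) ahead of the package.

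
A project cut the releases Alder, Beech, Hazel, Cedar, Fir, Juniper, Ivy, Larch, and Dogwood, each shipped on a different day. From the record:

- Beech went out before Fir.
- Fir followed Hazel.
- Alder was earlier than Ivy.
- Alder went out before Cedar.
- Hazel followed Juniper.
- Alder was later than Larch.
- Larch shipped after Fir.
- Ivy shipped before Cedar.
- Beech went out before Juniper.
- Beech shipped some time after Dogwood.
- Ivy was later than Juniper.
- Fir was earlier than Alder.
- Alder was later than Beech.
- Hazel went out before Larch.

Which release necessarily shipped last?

Every other release has a chain of constraints placing it before Cedar, so Cedar is last.

Cedar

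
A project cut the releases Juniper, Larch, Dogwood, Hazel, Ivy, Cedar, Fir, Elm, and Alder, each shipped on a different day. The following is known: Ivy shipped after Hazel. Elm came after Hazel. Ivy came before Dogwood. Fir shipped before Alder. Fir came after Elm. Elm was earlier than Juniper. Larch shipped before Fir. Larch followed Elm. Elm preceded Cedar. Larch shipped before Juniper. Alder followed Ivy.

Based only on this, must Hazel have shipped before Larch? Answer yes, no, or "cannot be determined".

yes

Chain the constraints: Hazel → Elm → Larch. Each link is directly stated, so Hazel comes before Larch.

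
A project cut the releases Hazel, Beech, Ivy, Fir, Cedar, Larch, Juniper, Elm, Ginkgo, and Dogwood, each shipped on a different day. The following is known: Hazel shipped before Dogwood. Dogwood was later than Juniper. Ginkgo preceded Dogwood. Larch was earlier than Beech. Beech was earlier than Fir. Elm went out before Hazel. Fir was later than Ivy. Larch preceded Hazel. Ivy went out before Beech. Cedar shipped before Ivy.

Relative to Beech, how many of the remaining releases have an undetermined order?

5

Forced before Beech: Cedar, Ivy, and Larch; forced after Beech: Fir.
That leaves Dogwood, Elm, Ginkgo, Hazel, and Juniper with no forced order relative to Beech — 5.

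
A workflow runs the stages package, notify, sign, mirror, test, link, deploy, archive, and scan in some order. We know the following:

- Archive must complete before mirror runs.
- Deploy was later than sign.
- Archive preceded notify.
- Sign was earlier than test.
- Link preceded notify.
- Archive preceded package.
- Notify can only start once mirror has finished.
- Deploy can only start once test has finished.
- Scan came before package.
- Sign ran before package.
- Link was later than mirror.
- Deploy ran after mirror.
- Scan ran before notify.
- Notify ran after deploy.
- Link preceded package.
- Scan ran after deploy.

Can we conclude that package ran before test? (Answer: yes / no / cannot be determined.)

no

Tracing the constraints gives test → deploy → scan → package, so test must come before package.
That means package cannot be before test.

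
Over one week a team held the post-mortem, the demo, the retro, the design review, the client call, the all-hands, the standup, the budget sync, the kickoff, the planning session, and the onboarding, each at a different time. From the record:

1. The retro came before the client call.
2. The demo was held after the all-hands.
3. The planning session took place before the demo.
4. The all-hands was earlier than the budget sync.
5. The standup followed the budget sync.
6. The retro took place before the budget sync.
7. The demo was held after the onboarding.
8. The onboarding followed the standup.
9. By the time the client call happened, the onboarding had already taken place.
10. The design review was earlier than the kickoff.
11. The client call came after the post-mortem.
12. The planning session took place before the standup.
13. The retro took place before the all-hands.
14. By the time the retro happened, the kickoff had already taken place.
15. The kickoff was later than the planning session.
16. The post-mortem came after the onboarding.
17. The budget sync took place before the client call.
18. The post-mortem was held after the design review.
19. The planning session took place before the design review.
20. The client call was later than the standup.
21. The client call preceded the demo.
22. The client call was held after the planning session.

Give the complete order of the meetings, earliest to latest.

The constraints fix every adjacent pair, so only one ordering works:
the planning session → the design review → the kickoff → the retro → the all-hands → the budget sync → the standup → the onboarding → the post-mortem → the client call → the demo.

the planning session, the design review, the kickoff, the retro, the all-hands, the budget sync, the standup, the onboarding, the post-mortem, the client call, the demo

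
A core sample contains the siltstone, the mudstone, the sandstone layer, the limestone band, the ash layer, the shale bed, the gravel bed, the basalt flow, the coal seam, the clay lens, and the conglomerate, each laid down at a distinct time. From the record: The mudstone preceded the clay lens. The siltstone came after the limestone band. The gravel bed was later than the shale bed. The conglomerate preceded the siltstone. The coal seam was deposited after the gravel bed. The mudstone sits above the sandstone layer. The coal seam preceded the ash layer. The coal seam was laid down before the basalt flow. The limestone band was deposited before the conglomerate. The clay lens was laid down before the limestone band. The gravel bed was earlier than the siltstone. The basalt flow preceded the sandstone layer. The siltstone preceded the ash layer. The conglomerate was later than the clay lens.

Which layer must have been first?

the shale bed

The shale bed has a chain of constraints placing it before every other layer, so the shale bed must be first.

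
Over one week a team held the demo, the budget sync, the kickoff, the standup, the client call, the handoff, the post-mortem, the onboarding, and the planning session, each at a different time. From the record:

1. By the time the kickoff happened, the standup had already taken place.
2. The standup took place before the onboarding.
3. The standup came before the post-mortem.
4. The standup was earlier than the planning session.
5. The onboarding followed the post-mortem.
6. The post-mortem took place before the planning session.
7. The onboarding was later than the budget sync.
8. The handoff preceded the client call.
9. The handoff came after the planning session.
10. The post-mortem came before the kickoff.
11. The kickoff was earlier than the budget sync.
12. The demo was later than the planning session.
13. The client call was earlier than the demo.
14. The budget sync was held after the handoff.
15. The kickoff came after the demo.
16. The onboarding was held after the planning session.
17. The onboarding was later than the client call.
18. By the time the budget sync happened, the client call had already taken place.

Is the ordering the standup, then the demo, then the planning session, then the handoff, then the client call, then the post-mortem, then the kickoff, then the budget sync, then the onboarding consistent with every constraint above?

The constraints require the client call before the demo, but in the proposed sequence the demo appears ahead of the client call. That one violation is enough.

no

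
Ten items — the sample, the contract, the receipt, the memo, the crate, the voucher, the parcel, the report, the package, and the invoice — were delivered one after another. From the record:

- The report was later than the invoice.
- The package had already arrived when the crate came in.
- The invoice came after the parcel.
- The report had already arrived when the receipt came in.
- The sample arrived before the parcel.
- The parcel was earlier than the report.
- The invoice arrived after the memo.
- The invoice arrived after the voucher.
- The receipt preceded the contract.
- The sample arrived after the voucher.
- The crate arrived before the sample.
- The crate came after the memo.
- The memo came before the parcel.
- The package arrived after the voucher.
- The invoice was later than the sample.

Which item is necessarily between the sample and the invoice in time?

the parcel

Tracing the constraints gives the sample → the parcel → the invoice, so the parcel sits after the sample and before the invoice.
No other item is forced both after the sample and before the invoice.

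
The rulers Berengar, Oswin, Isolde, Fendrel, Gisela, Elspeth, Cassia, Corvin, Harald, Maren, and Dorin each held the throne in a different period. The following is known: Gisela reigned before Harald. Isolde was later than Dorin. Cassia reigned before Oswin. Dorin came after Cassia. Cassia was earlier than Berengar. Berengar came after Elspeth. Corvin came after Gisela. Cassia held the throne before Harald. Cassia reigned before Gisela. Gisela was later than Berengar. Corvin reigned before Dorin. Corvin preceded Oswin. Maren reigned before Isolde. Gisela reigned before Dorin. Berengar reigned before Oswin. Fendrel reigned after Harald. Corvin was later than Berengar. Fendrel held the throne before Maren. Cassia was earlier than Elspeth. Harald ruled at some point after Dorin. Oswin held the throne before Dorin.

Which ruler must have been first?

Cassia

Cassia has a chain of constraints placing them before every other ruler, so Cassia must be first.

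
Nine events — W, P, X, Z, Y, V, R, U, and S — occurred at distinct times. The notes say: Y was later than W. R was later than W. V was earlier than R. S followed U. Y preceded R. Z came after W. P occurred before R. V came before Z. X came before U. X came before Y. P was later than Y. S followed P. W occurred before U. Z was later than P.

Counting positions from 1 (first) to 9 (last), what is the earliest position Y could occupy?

W and X must both come before Y — 2 forced predecessors.
Nothing else is forced ahead of Y, so its earliest slot is position 2 + 1 = 3.

3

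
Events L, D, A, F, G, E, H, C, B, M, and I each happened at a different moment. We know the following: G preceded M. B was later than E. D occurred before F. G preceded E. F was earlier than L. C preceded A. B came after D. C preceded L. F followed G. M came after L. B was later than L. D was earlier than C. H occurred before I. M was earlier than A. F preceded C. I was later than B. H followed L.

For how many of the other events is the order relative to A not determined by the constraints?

Forced before A: C, D, F, G, L, and M.
That leaves B, E, H, and I with no forced order relative to A — 4.

4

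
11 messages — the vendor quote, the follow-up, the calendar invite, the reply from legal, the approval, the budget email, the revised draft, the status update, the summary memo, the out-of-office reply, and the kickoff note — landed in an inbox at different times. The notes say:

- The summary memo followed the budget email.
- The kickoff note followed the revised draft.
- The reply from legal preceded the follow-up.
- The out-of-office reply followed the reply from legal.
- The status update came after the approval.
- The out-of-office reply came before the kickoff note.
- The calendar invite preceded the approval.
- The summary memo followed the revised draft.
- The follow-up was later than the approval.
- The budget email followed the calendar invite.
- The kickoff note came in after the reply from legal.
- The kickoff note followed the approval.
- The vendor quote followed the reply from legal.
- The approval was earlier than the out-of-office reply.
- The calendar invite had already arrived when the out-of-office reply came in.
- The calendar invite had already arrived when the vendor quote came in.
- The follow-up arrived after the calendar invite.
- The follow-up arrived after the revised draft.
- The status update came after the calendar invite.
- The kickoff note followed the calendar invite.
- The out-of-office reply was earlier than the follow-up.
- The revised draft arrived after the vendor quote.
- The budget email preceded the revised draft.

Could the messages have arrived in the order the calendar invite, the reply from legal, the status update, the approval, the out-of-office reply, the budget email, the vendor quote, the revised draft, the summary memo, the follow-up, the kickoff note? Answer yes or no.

The constraints require the approval before the status update, but in the proposed sequence the status update appears ahead of the approval. That one violation is enough.

no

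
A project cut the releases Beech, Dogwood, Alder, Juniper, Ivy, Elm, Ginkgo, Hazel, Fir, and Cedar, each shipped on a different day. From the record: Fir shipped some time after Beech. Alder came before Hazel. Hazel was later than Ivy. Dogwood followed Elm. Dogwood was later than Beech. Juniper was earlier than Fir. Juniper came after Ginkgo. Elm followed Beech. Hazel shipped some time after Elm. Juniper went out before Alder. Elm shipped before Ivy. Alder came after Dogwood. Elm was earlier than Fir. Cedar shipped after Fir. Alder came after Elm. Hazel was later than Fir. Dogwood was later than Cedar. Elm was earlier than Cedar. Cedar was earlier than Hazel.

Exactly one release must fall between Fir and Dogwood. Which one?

Tracing the constraints gives Fir → Cedar → Dogwood, so Cedar sits after Fir and before Dogwood.
No other release is forced both after Fir and before Dogwood.

Cedar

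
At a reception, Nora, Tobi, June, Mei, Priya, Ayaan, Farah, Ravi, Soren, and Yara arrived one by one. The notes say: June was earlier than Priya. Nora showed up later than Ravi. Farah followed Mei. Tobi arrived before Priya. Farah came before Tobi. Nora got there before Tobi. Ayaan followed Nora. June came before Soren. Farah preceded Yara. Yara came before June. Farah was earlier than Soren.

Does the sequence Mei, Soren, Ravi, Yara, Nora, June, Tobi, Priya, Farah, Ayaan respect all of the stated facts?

The constraints require Farah before Yara, but in the proposed sequence Yara appears ahead of Farah. That one violation is enough.

no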